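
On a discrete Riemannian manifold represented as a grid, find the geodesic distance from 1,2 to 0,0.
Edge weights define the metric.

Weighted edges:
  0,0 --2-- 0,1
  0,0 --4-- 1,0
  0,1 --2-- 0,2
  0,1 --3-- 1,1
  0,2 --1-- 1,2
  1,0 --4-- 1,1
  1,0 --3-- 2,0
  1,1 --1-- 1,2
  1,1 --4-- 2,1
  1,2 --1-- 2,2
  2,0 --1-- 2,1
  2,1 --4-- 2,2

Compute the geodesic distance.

Shortest path: 1,2 → 0,2 → 0,1 → 0,0, total weight = 5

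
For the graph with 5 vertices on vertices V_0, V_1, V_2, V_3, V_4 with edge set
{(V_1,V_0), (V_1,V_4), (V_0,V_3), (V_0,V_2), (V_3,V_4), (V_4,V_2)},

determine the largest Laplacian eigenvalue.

Degrees: deg(V_0) = 3, deg(V_1) = 2, deg(V_2) = 2, deg(V_3) = 2, deg(V_4) = 3.
L = D − A with rows/columns ordered (V_0, V_1, V_2, V_3, V_4):
  [ 3, -1, -1, -1,  0]
  [-1,  2,  0,  0, -1]
  [-1,  0,  2,  0, -1]
  [-1,  0,  0,  2, -1]
  [ 0, -1, -1, -1,  3]
Characteristic polynomial: det(λI − L) = λ(λ − 2)²(λ − 3)(λ − 5).
Roots: λ = 0; (λ − 2) = 0 ⇒ λ = 2 (multiplicity 2); (λ − 3) = 0 ⇒ λ = 3; (λ − 5) = 0 ⇒ λ = 5.
(Check: the roots sum (with multiplicity) to 12, matching trace L = Σdeg = 2·6 = 12.)
Laplacian eigenvalues: [0.0, 2.0, 2.0, 3.0, 5.0]. Largest eigenvalue (spectral radius) = 5.0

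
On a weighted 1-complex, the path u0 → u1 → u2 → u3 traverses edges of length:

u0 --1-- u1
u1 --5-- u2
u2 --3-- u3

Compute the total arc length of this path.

Arc length = 1 + 5 + 3 = 9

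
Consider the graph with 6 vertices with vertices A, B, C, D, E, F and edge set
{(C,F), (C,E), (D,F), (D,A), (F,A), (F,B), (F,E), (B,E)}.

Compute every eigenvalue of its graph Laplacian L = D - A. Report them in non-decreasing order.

Degrees: deg(A) = 2, deg(B) = 2, deg(C) = 2, deg(D) = 2, deg(E) = 3, deg(F) = 5.
L = D − A with rows/columns ordered (A, B, C, D, E, F):
  [ 2,  0,  0, -1,  0, -1]
  [ 0,  2,  0,  0, -1, -1]
  [ 0,  0,  2,  0, -1, -1]
  [-1,  0,  0,  2,  0, -1]
  [ 0, -1, -1,  0,  3, -1]
  [-1, -1, -1, -1, -1,  5]
Characteristic polynomial: det(λI − L) = λ(λ − 1)(λ − 2)(λ − 3)(λ − 4)(λ − 6).
Roots: λ = 0; (λ − 1) = 0 ⇒ λ = 1; (λ − 2) = 0 ⇒ λ = 2; (λ − 3) = 0 ⇒ λ = 3; (λ − 4) = 0 ⇒ λ = 4; (λ − 6) = 0 ⇒ λ = 6.
(Check: the roots sum (with multiplicity) to 16, matching trace L = Σdeg = 2·8 = 16.)
Laplacian eigenvalues (increasing order): [0.0, 1.0, 2.0, 3.0, 4.0, 6.0]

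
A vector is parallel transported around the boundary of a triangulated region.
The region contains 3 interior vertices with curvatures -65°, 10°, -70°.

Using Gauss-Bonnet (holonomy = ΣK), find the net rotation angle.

Holonomy = total enclosed curvature = (-65°) + 10° + (-70°) = -125°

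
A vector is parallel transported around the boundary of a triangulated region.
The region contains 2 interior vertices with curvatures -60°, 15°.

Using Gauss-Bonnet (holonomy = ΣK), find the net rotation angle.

Holonomy = total enclosed curvature = (-60°) + 15° = -45°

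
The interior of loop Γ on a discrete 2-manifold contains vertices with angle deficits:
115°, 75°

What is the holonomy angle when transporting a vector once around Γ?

Holonomy = total enclosed curvature = 115° + 75° = 190°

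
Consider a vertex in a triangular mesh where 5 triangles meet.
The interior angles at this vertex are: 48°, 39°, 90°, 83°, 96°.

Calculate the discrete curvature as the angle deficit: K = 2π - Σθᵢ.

Sum of angles = 356°. K = 360° - 356° = 4° = π/45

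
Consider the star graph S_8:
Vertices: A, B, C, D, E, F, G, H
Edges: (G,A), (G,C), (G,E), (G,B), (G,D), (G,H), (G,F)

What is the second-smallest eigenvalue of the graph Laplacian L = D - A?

The star S_8 is the complete bipartite graph K_{1,7} (one hub of degree 7, 7 leaves of degree 1). The Laplacian spectrum of K_{p,q} is 0, p (multiplicity q−1), q (multiplicity p−1), p+q. With p = 1, q = 7: 0 once, 1 with multiplicity 6, and 8 once. (Check: trace L = sum of degrees = 14 = 6·1 + 8.)
Laplacian eigenvalues: [0.0, 1.0, 1.0, 1.0, 1.0, 1.0, 1.0, 8.0]. Algebraic connectivity (smallest non-zero eigenvalue) = 1.0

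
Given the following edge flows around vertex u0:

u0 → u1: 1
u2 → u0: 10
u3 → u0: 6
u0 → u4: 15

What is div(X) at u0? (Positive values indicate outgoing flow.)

Divergence = sum of outgoing flows = 1 + (-10) + (-6) + 15 = 0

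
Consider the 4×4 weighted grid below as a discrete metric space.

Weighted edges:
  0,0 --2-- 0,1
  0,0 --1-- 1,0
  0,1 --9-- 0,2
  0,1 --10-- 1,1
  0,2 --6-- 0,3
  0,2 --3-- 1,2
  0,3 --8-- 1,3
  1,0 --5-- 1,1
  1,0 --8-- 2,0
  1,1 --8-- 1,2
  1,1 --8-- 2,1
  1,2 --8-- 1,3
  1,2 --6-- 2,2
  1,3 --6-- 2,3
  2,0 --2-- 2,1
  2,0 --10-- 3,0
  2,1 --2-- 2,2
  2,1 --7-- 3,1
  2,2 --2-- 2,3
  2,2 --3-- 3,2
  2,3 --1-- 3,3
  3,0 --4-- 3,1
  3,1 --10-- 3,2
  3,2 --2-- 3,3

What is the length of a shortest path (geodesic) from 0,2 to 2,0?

Shortest path: 0,2 → 1,2 → 2,2 → 2,1 → 2,0, total weight = 13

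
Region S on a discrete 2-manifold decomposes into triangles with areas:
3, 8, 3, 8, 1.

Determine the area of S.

3 + 8 + 3 + 8 + 1 = 23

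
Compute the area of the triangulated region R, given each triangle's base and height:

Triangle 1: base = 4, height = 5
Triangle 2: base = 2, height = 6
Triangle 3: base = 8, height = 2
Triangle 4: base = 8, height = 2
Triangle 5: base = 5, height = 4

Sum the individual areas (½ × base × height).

(1/2)×4×5 + (1/2)×2×6 + (1/2)×8×2 + (1/2)×8×2 + (1/2)×5×4 = 42.0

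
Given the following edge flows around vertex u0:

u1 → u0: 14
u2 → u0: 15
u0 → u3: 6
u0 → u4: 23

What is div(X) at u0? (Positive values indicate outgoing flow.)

Divergence = sum of outgoing flows = (-14) + (-15) + 6 + 23 = 0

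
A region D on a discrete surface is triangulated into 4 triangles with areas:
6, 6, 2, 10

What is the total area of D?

6 + 6 + 2 + 10 = 24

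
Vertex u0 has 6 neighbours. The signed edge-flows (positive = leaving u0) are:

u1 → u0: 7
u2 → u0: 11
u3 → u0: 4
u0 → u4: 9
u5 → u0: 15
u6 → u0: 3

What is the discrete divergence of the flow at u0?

Divergence = sum of outgoing flows = (-7) + (-11) + (-4) + 9 + (-15) + (-3) = -31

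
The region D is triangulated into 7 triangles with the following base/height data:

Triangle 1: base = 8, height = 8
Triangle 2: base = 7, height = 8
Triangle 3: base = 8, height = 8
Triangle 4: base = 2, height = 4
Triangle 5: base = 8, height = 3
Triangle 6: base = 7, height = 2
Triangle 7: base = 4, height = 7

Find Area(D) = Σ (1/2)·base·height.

(1/2)×8×8 + (1/2)×7×8 + (1/2)×8×8 + (1/2)×2×4 + (1/2)×8×3 + (1/2)×7×2 + (1/2)×4×7 = 129.0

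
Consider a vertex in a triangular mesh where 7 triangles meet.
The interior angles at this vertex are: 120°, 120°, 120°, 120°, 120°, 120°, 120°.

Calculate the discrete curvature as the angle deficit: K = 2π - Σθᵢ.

Sum of angles = 840°. K = 360° - 840° = -480°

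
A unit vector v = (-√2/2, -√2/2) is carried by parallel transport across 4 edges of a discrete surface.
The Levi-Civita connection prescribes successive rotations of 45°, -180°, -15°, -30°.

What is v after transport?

Total rotation: 45° + (-180°) + (-15°) + (-30°) = -180° ≡ 180° (mod 360°). Final vector: (0.7071, 0.7071)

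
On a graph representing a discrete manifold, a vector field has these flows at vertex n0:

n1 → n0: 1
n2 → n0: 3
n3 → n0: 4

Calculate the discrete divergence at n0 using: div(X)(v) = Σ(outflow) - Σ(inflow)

Divergence = sum of outgoing flows = (-1) + (-3) + (-4) = -8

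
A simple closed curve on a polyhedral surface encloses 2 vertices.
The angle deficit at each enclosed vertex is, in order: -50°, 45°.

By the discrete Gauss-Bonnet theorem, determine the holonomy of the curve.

Holonomy = total enclosed curvature = (-50°) + 45° = -5°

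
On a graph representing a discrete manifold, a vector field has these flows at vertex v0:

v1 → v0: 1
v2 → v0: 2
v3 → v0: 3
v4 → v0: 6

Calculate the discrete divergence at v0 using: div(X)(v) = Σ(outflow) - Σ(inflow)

Divergence = sum of outgoing flows = (-1) + (-2) + (-3) + (-6) = -12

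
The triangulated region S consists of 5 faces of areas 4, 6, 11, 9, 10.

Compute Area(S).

4 + 6 + 11 + 9 + 10 = 40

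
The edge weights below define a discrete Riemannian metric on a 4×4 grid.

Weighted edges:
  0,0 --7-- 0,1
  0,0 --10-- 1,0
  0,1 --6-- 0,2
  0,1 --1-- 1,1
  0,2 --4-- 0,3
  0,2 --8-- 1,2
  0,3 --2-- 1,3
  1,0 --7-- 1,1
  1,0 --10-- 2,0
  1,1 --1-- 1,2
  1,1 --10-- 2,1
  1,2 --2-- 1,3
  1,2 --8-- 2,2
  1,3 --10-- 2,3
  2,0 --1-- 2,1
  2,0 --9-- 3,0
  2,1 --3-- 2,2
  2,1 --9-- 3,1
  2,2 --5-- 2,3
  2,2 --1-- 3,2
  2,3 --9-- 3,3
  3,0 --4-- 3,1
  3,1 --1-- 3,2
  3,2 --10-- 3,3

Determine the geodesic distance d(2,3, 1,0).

Shortest path: 2,3 → 2,2 → 2,1 → 2,0 → 1,0, total weight = 19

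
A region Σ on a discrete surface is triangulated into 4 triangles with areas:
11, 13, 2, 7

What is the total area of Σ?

11 + 13 + 2 + 7 = 33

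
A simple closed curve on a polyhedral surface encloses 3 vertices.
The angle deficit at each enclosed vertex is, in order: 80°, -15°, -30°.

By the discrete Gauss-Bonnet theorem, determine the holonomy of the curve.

Holonomy = total enclosed curvature = 80° + (-15°) + (-30°) = 35°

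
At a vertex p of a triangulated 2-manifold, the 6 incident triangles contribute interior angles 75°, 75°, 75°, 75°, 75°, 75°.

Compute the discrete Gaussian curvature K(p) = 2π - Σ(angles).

Sum of angles = 450°. K = 360° - 450° = -90° = -π/2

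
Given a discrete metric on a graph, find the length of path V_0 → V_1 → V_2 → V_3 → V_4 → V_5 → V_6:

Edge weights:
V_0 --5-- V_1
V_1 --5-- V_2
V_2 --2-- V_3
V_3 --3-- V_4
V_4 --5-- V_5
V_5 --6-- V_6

Arc length = 5 + 5 + 2 + 3 + 5 + 6 = 26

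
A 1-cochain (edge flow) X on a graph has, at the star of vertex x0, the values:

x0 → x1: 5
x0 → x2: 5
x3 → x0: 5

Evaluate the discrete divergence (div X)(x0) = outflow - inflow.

Divergence = sum of outgoing flows = 5 + 5 + (-5) = 5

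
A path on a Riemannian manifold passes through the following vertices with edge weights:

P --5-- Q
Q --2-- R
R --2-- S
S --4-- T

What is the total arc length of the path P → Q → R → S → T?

Arc length = 5 + 2 + 2 + 4 = 13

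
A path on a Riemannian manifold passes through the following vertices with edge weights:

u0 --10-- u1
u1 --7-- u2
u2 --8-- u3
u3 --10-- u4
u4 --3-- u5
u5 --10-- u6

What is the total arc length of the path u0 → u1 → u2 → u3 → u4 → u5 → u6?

Arc length = 10 + 7 + 8 + 10 + 3 + 10 = 48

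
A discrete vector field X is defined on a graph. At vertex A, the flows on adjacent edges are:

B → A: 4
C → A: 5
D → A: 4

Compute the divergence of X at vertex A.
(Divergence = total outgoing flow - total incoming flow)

Divergence = sum of outgoing flows = (-4) + (-5) + (-4) = -13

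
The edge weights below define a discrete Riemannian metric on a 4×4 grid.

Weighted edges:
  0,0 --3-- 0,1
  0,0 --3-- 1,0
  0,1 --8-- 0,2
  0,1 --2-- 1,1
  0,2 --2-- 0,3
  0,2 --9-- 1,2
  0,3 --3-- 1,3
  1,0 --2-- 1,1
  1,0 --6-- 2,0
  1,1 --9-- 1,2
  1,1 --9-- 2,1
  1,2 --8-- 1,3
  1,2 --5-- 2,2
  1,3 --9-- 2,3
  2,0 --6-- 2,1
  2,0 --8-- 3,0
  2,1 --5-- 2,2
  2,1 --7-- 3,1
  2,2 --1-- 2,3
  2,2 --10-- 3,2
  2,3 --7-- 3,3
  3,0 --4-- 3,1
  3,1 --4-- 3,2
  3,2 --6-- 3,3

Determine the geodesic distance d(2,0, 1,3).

Shortest path: 2,0 → 2,1 → 2,2 → 2,3 → 1,3, total weight = 21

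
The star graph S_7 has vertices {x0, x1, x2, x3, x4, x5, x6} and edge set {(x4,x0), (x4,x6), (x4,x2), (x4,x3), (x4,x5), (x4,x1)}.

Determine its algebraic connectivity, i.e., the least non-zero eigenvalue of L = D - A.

The star S_7 is the complete bipartite graph K_{1,6} (one hub of degree 6, 6 leaves of degree 1). The Laplacian spectrum of K_{p,q} is 0, p (multiplicity q−1), q (multiplicity p−1), p+q. With p = 1, q = 6: 0 once, 1 with multiplicity 5, and 7 once. (Check: trace L = sum of degrees = 12 = 5·1 + 7.)
Laplacian eigenvalues: [0.0, 1.0, 1.0, 1.0, 1.0, 1.0, 7.0]. Algebraic connectivity (smallest non-zero eigenvalue) = 1.0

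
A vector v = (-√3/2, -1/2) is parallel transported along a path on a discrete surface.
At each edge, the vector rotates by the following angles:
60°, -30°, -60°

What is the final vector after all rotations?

Total rotation: 60° + (-30°) + (-60°) = -30°. Final vector: (-1, 0)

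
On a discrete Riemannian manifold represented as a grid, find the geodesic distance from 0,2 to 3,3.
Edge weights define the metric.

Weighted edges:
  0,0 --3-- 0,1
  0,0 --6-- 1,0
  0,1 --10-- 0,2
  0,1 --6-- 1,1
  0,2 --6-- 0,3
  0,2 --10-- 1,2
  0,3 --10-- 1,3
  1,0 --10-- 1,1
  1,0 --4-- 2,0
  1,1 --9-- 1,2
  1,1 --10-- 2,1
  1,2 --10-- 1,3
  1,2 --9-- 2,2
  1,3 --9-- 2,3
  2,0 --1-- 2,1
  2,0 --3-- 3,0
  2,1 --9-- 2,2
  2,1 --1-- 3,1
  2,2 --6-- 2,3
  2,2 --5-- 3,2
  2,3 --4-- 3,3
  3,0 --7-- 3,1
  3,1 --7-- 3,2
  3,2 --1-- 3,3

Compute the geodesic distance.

Shortest path: 0,2 → 1,2 → 2,2 → 3,2 → 3,3, total weight = 25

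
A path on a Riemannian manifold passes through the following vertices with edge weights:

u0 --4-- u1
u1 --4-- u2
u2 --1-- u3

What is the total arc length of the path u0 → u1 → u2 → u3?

Arc length = 4 + 4 + 1 = 9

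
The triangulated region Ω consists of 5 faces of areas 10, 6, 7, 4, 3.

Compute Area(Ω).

10 + 6 + 7 + 4 + 3 = 30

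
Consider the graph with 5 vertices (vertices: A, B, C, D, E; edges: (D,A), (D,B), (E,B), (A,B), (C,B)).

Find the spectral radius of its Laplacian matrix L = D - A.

Degrees: deg(A) = 2, deg(B) = 4, deg(C) = 1, deg(D) = 2, deg(E) = 1.
L = D − A with rows/columns ordered (A, B, C, D, E):
  [ 2, -1,  0, -1,  0]
  [-1,  4, -1, -1, -1]
  [ 0, -1,  1,  0,  0]
  [-1, -1,  0,  2,  0]
  [ 0, -1,  0,  0,  1]
Characteristic polynomial: det(λI − L) = λ(λ − 1)²(λ − 3)(λ − 5).
Roots: λ = 0; (λ − 1) = 0 ⇒ λ = 1 (multiplicity 2); (λ − 3) = 0 ⇒ λ = 3; (λ − 5) = 0 ⇒ λ = 5.
(Check: the roots sum (with multiplicity) to 10, matching trace L = Σdeg = 2·5 = 10.)
Laplacian eigenvalues: [0.0, 1.0, 1.0, 3.0, 5.0]. Largest eigenvalue (spectral radius) = 5.0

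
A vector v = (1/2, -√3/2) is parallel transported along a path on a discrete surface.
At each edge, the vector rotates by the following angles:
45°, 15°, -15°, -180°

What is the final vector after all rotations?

Total rotation: 45° + 15° + (-15°) + (-180°) = -135°. Final vector: (-0.9659, 0.2588)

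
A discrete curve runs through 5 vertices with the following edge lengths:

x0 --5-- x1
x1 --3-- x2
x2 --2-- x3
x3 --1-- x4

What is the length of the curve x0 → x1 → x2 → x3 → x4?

Arc length = 5 + 3 + 2 + 1 = 11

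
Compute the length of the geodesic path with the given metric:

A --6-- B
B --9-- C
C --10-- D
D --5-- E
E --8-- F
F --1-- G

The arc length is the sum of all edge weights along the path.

Arc length = 6 + 9 + 10 + 5 + 8 + 1 = 39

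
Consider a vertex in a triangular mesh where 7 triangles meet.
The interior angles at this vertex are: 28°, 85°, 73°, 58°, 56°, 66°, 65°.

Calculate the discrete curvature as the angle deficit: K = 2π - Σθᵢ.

Sum of angles = 431°. K = 360° - 431° = -71° = -71π/180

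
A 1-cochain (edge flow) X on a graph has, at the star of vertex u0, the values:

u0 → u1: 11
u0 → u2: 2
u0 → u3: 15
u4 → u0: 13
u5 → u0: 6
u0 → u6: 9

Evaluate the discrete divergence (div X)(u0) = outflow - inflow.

Divergence = sum of outgoing flows = 11 + 2 + 15 + (-13) + (-6) + 9 = 18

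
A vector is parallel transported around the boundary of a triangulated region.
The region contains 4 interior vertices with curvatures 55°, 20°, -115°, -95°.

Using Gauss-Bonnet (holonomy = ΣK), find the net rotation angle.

Holonomy = total enclosed curvature = 55° + 20° + (-115°) + (-95°) = -135°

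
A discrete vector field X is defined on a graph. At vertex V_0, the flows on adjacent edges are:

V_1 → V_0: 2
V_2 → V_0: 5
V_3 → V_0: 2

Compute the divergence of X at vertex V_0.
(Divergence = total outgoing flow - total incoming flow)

Divergence = sum of outgoing flows = (-2) + (-5) + (-2) = -9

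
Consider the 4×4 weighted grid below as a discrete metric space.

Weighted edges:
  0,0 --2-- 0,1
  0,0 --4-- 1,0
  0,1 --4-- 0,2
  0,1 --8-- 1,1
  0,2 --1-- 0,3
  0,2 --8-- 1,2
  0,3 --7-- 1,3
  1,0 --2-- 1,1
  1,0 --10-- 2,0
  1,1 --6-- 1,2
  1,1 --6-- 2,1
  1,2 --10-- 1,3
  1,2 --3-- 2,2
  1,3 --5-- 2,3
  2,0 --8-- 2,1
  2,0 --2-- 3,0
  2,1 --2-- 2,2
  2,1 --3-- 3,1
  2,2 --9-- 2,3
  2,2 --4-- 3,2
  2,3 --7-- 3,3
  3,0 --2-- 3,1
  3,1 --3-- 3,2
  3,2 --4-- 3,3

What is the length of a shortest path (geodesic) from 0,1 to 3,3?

Shortest path: 0,1 → 0,2 → 1,2 → 2,2 → 3,2 → 3,3, total weight = 23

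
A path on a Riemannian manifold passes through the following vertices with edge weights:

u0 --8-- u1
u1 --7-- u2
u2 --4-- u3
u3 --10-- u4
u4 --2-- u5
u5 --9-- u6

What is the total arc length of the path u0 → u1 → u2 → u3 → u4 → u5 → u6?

Arc length = 8 + 7 + 4 + 10 + 2 + 9 = 40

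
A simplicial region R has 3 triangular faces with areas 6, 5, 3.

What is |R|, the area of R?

6 + 5 + 3 = 14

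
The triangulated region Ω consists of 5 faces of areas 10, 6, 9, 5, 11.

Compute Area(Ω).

10 + 6 + 9 + 5 + 11 = 41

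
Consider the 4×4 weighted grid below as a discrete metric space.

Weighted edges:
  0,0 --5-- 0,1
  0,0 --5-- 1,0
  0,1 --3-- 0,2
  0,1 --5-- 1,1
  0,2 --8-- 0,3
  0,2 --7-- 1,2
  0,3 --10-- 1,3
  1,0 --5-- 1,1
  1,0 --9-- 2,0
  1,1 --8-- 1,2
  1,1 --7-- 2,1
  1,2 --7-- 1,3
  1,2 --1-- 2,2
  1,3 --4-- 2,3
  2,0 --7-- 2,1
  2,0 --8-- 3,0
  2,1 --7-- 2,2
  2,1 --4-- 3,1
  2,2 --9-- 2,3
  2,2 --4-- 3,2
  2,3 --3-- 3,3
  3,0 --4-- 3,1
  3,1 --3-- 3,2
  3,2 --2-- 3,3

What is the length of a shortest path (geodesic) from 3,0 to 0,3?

Shortest path: 3,0 → 3,1 → 3,2 → 3,3 → 2,3 → 1,3 → 0,3, total weight = 26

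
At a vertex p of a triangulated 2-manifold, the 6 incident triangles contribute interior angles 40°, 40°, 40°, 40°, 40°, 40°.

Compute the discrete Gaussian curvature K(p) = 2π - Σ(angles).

Sum of angles = 240°. K = 360° - 240° = 120° = 2π/3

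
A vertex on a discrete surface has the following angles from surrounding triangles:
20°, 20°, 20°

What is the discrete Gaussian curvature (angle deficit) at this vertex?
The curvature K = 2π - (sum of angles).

Sum of angles = 60°. K = 360° - 60° = 300°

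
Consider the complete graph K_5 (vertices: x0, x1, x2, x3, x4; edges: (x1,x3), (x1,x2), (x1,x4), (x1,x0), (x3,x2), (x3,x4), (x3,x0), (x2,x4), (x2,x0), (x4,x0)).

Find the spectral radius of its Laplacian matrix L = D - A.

For the complete graph K_n, L = nI − J (J = all-ones matrix). J has eigenvalues n (once, eigenvector 𝟙) and 0 (multiplicity n−1), so L has eigenvalues 0 (once) and n (multiplicity n−1). Here n = 5: eigenvalue 0 once and 5 with multiplicity 4.
Laplacian eigenvalues: [0.0, 5.0, 5.0, 5.0, 5.0]. Largest eigenvalue (spectral radius) = 5.0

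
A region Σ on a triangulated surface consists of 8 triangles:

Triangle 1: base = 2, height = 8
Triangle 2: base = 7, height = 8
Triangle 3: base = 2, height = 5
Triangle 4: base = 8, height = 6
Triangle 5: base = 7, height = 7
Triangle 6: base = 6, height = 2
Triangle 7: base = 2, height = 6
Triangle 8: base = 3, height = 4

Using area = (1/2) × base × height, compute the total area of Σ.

(1/2)×2×8 + (1/2)×7×8 + (1/2)×2×5 + (1/2)×8×6 + (1/2)×7×7 + (1/2)×6×2 + (1/2)×2×6 + (1/2)×3×4 = 107.5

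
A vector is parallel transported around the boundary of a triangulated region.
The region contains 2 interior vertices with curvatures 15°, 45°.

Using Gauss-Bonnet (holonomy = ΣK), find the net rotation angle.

Holonomy = total enclosed curvature = 15° + 45° = 60°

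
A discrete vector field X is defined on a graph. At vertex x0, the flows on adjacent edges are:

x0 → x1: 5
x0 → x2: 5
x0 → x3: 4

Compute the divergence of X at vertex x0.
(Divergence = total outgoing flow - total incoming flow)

Divergence = sum of outgoing flows = 5 + 5 + 4 = 14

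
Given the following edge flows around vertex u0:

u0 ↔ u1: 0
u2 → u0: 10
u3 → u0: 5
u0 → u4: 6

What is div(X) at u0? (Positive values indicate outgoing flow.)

Divergence = sum of outgoing flows = 0 + (-10) + (-5) + 6 = -9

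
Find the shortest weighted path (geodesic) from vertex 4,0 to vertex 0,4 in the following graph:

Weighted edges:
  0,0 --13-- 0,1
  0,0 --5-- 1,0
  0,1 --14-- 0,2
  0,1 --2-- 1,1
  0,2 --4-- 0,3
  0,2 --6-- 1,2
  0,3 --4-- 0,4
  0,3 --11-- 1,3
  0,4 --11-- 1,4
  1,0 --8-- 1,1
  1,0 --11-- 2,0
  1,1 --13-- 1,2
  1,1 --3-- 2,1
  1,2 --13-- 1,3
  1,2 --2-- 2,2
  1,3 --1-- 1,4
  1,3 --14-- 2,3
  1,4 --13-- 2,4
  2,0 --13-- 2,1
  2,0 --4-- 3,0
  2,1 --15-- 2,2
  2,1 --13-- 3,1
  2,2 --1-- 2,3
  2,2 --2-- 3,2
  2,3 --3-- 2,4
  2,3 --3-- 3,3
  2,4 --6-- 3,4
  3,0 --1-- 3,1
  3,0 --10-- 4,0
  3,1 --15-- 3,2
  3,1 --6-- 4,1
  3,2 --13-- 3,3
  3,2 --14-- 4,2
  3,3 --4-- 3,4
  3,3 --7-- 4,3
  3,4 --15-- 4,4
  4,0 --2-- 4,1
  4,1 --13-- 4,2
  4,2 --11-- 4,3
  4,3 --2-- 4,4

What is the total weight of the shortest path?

Shortest path: 4,0 → 4,1 → 3,1 → 3,2 → 2,2 → 1,2 → 0,2 → 0,3 → 0,4, total weight = 41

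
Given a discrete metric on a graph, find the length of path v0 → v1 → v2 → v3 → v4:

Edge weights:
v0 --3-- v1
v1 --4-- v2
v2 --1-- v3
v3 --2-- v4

Arc length = 3 + 4 + 1 + 2 = 10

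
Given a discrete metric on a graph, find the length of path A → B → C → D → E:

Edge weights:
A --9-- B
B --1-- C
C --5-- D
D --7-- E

Arc length = 9 + 1 + 5 + 7 = 22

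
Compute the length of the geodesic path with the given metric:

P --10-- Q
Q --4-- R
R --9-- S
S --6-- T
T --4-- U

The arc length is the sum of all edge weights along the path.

Arc length = 10 + 4 + 9 + 6 + 4 = 33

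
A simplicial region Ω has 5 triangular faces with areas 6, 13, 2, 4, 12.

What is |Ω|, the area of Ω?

6 + 13 + 2 + 4 + 12 = 37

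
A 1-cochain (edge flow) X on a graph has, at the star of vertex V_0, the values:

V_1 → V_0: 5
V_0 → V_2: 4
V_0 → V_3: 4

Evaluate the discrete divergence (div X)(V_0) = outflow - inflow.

Divergence = sum of outgoing flows = (-5) + 4 + 4 = 3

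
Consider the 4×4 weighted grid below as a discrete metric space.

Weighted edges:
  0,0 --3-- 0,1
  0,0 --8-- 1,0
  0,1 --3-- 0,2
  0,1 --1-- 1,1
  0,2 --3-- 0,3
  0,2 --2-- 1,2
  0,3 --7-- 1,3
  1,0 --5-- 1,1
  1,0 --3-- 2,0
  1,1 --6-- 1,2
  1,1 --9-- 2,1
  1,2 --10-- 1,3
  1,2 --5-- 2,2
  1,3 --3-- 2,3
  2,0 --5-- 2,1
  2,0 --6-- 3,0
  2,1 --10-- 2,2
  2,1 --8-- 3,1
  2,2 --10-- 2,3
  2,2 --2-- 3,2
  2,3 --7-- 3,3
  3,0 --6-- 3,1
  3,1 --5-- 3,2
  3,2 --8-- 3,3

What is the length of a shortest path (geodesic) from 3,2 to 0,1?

Shortest path: 3,2 → 2,2 → 1,2 → 0,2 → 0,1, total weight = 12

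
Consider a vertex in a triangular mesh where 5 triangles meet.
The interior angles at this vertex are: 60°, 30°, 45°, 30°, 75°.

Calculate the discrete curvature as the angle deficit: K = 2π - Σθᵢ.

Sum of angles = 240°. K = 360° - 240° = 120°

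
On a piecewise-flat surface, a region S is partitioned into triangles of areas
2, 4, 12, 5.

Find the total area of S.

2 + 4 + 12 + 5 = 23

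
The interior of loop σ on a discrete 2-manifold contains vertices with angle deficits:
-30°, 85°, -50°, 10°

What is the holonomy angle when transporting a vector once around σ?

Holonomy = total enclosed curvature = (-30°) + 85° + (-50°) + 10° = 15°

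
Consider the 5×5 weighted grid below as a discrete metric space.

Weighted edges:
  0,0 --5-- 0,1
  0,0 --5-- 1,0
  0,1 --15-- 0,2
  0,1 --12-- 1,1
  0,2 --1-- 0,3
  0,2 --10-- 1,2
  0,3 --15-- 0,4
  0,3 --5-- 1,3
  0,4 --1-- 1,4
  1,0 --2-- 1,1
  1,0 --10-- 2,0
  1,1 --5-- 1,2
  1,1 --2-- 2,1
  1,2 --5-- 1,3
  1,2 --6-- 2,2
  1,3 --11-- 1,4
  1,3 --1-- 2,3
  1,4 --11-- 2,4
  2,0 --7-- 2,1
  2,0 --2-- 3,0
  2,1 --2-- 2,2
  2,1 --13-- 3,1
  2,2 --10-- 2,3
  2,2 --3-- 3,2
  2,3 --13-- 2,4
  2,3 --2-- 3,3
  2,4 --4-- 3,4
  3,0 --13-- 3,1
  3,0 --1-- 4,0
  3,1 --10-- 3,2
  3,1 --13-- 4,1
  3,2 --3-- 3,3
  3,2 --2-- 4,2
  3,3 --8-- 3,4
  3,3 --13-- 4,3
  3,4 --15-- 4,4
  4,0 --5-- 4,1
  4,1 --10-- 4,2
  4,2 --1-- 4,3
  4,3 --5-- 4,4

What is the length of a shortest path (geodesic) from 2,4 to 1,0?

Shortest path: 2,4 → 3,4 → 3,3 → 3,2 → 2,2 → 2,1 → 1,1 → 1,0, total weight = 24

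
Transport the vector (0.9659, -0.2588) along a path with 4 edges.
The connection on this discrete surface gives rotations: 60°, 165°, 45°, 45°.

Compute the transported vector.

Total rotation: 60° + 165° + 45° + 45° = 315° ≡ -45° (mod 360°). Final vector: (0.5000, -0.8660)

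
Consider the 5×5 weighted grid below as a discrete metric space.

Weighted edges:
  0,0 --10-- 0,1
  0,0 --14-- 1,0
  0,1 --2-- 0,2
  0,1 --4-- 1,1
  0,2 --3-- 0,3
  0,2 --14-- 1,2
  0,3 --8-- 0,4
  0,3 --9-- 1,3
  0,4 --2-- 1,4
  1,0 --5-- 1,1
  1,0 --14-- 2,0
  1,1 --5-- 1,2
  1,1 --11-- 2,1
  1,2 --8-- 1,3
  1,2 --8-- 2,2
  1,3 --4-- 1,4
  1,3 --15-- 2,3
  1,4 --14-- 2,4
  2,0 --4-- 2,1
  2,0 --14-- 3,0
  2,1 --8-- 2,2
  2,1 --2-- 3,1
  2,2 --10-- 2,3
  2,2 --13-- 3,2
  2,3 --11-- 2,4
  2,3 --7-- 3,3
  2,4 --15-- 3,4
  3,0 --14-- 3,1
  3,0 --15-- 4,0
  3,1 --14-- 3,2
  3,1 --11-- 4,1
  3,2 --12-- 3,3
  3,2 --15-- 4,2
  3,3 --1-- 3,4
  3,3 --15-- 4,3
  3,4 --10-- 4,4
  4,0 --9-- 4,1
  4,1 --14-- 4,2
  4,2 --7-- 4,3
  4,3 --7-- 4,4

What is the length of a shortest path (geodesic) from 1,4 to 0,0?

Shortest path: 1,4 → 0,4 → 0,3 → 0,2 → 0,1 → 0,0, total weight = 25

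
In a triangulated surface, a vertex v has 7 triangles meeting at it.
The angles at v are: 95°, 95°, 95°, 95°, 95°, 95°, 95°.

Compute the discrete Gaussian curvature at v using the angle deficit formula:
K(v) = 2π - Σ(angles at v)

Sum of angles = 665°. K = 360° - 665° = -305°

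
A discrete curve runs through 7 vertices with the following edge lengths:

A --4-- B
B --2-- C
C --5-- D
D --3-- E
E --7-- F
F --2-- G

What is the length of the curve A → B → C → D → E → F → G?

Arc length = 4 + 2 + 5 + 3 + 7 + 2 = 23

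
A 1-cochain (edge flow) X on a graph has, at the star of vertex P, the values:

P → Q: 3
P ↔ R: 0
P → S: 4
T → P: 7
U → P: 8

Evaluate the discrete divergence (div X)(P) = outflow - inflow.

Divergence = sum of outgoing flows = 3 + 0 + 4 + (-7) + (-8) = -8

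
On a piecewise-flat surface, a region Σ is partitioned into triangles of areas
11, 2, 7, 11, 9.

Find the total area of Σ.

11 + 2 + 7 + 11 + 9 = 40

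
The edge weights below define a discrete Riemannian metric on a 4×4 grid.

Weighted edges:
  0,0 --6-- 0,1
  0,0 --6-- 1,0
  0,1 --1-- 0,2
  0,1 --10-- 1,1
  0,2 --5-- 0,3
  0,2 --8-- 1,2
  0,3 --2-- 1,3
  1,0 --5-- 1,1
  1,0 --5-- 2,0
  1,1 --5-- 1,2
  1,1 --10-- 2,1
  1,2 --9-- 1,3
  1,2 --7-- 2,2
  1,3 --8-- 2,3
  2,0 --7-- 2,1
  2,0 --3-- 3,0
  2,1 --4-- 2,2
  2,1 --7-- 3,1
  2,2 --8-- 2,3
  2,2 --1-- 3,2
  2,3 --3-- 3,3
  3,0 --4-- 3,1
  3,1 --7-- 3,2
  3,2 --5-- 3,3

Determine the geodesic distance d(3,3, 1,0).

Shortest path: 3,3 → 3,2 → 2,2 → 2,1 → 2,0 → 1,0, total weight = 22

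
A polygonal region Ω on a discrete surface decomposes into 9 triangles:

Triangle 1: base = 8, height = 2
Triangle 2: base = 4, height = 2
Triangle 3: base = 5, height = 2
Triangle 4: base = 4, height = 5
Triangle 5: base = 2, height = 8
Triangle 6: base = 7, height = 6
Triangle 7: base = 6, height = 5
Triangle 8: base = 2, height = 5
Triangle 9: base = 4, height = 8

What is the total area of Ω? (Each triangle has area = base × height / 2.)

(1/2)×8×2 + (1/2)×4×2 + (1/2)×5×2 + (1/2)×4×5 + (1/2)×2×8 + (1/2)×7×6 + (1/2)×6×5 + (1/2)×2×5 + (1/2)×4×8 = 92.0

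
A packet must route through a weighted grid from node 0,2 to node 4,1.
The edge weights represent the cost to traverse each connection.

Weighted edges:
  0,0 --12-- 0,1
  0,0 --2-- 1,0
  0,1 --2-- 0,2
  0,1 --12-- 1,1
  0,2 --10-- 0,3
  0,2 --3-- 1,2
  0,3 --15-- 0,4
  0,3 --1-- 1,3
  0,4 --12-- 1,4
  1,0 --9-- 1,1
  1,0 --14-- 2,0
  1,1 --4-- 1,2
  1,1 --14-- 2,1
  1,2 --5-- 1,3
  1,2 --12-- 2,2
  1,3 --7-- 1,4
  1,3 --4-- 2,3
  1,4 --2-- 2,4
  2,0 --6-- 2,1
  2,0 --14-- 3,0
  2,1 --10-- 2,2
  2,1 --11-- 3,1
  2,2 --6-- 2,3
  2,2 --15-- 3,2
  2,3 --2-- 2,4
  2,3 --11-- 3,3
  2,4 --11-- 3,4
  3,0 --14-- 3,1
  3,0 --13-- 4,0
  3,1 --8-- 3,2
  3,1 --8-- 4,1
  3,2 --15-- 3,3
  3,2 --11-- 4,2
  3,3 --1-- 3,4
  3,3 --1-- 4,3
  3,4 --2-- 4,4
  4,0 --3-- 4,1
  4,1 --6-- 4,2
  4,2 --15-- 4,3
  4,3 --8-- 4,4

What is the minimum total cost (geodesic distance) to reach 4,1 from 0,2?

Shortest path: 0,2 → 1,2 → 1,1 → 2,1 → 3,1 → 4,1, total weight = 40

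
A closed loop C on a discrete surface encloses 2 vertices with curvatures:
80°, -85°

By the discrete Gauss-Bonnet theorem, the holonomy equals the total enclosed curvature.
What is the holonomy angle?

Holonomy = total enclosed curvature = 80° + (-85°) = -5°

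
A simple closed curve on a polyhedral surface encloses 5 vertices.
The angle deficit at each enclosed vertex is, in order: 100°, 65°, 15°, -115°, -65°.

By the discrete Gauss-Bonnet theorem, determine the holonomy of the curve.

Holonomy = total enclosed curvature = 100° + 65° + 15° + (-115°) + (-65°) = 0°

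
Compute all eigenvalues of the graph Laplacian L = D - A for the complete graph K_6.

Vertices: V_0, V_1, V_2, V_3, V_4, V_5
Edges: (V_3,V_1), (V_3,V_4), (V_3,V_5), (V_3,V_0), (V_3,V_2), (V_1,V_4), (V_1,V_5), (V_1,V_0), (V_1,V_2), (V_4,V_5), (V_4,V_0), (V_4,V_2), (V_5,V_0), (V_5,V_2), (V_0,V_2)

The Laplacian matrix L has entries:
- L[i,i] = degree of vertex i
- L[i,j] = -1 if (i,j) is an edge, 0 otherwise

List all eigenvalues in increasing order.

For the complete graph K_n, L = nI − J (J = all-ones matrix). J has eigenvalues n (once, eigenvector 𝟙) and 0 (multiplicity n−1), so L has eigenvalues 0 (once) and n (multiplicity n−1). Here n = 6: eigenvalue 0 once and 6 with multiplicity 5.
Laplacian eigenvalues (increasing order): [0.0, 6.0, 6.0, 6.0, 6.0, 6.0]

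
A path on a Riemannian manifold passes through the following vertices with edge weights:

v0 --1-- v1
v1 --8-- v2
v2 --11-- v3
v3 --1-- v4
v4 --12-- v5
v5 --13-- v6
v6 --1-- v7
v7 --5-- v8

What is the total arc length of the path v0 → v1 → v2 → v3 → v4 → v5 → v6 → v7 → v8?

Arc length = 1 + 8 + 11 + 1 + 12 + 13 + 1 + 5 = 52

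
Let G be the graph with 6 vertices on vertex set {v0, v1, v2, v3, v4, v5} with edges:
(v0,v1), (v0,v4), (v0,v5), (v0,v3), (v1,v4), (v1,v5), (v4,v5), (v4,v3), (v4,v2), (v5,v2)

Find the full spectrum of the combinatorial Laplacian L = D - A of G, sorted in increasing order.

Degrees: deg(v0) = 4, deg(v1) = 3, deg(v2) = 2, deg(v3) = 2, deg(v4) = 5, deg(v5) = 4.
L = D − A with rows/columns ordered (v0, v1, v2, v3, v4, v5):
  [ 4, -1,  0, -1, -1, -1]
  [-1,  3,  0,  0, -1, -1]
  [ 0,  0,  2,  0, -1, -1]
  [-1,  0,  0,  2, -1,  0]
  [-1, -1, -1, -1,  5, -1]
  [-1, -1, -1,  0, -1,  4]
Characteristic polynomial: det(λI − L) = λ(λ² − 7λ + 9)(λ² − 7λ + 11)(λ − 6).
Roots: λ = 0; (λ² − 7λ + 9) = 0 ⇒ λ = (7 ± √13)/2 ≈ 1.6972, 5.3028; (λ² − 7λ + 11) = 0 ⇒ λ = (7 ± √5)/2 ≈ 2.382, 4.618; (λ − 6) = 0 ⇒ λ = 6.
(Check: the roots sum (with multiplicity) to 20, matching trace L = Σdeg = 2·10 = 20.)
Laplacian eigenvalues (increasing order): [0.0, 1.6972, 2.382, 4.618, 5.3028, 6.0]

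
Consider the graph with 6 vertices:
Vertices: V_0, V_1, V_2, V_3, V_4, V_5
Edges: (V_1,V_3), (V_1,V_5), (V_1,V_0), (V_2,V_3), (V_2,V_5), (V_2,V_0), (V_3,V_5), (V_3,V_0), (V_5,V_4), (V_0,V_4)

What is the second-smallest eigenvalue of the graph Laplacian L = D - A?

Degrees: deg(V_0) = 4, deg(V_1) = 3, deg(V_2) = 3, deg(V_3) = 4, deg(V_4) = 2, deg(V_5) = 4.
L = D − A with rows/columns ordered (V_0, V_1, V_2, V_3, V_4, V_5):
  [ 4, -1, -1, -1, -1,  0]
  [-1,  3,  0, -1,  0, -1]
  [-1,  0,  3, -1,  0, -1]
  [-1, -1, -1,  4,  0, -1]
  [-1,  0,  0,  0,  2, -1]
  [ 0, -1, -1, -1, -1,  4]
Characteristic polynomial: det(λI − L) = λ(λ − 2)(λ − 3)(λ − 4)(λ − 5)(λ − 6).
Roots: λ = 0; (λ − 2) = 0 ⇒ λ = 2; (λ − 3) = 0 ⇒ λ = 3; (λ − 4) = 0 ⇒ λ = 4; (λ − 5) = 0 ⇒ λ = 5; (λ − 6) = 0 ⇒ λ = 6.
(Check: the roots sum (with multiplicity) to 20, matching trace L = Σdeg = 2·10 = 20.)
Laplacian eigenvalues: [0.0, 2.0, 3.0, 4.0, 5.0, 6.0]. Algebraic connectivity (smallest non-zero eigenvalue) = 2.0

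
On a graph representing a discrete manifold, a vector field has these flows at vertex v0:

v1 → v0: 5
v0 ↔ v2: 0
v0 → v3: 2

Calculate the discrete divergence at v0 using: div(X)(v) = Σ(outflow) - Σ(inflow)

Divergence = sum of outgoing flows = (-5) + 0 + 2 = -3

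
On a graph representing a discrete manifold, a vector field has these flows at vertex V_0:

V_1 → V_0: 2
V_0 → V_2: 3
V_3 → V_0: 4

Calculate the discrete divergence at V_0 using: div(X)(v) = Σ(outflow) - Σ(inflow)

Divergence = sum of outgoing flows = (-2) + 3 + (-4) = -3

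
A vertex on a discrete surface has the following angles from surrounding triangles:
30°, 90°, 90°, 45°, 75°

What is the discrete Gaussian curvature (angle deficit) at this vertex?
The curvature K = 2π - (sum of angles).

Sum of angles = 330°. K = 360° - 330° = 30° = π/6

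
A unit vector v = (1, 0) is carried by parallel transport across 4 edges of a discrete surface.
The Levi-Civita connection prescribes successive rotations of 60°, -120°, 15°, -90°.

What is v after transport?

Total rotation: 60° + (-120°) + 15° + (-90°) = -135°. Final vector: (-0.7071, -0.7071)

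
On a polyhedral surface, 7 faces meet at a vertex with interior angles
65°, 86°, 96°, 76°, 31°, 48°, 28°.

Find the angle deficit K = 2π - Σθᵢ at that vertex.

Sum of angles = 430°. K = 360° - 430° = -70° = -7π/18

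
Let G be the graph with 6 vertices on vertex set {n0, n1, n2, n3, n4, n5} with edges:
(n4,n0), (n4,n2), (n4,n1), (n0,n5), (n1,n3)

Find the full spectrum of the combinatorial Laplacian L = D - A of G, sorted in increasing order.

Degrees: deg(n0) = 2, deg(n1) = 2, deg(n2) = 1, deg(n3) = 1, deg(n4) = 3, deg(n5) = 1.
L = D − A with rows/columns ordered (n0, n1, n2, n3, n4, n5):
  [ 2,  0,  0,  0, -1, -1]
  [ 0,  2,  0, -1, -1,  0]
  [ 0,  0,  1,  0, -1,  0]
  [ 0, -1,  0,  1,  0,  0]
  [-1, -1, -1,  0,  3,  0]
  [-1,  0,  0,  0,  0,  1]
Characteristic polynomial: det(λI − L) = λ(λ² − 3λ + 1)(λ² − 5λ + 3)(λ − 2).
Roots: λ = 0; (λ² − 3λ + 1) = 0 ⇒ λ = (3 ± √5)/2 ≈ 0.382, 2.618; (λ² − 5λ + 3) = 0 ⇒ λ = (5 ± √13)/2 ≈ 0.6972, 4.3028; (λ − 2) = 0 ⇒ λ = 2.
(Check: the roots sum (with multiplicity) to 10, matching trace L = Σdeg = 2·5 = 10.)
Laplacian eigenvalues (increasing order): [0.0, 0.382, 0.6972, 2.0, 2.618, 4.3028]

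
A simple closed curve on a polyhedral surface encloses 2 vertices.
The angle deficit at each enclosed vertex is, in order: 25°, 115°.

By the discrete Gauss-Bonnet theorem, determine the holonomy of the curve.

Holonomy = total enclosed curvature = 25° + 115° = 140°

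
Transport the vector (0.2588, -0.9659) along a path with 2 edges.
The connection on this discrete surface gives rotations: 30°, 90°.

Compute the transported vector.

Total rotation: 30° + 90° = 120°. Final vector: (0.7071, 0.7071)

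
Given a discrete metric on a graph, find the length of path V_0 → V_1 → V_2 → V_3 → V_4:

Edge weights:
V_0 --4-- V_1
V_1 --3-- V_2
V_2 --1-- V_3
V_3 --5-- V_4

Arc length = 4 + 3 + 1 + 5 = 13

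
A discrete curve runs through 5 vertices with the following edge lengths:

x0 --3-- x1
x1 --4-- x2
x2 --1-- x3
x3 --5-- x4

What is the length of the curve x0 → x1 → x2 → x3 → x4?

Arc length = 3 + 4 + 1 + 5 = 13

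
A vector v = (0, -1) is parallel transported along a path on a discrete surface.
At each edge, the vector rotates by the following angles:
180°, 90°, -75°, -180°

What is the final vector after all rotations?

Total rotation: 180° + 90° + (-75°) + (-180°) = 15°. Final vector: (0.2588, -0.9659)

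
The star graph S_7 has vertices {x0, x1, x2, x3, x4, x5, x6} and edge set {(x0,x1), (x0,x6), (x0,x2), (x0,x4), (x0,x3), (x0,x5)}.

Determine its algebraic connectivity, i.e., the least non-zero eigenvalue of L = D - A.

The star S_7 is the complete bipartite graph K_{1,6} (one hub of degree 6, 6 leaves of degree 1). The Laplacian spectrum of K_{p,q} is 0, p (multiplicity q−1), q (multiplicity p−1), p+q. With p = 1, q = 6: 0 once, 1 with multiplicity 5, and 7 once. (Check: trace L = sum of degrees = 12 = 5·1 + 7.)
Laplacian eigenvalues: [0.0, 1.0, 1.0, 1.0, 1.0, 1.0, 7.0]. Algebraic connectivity (smallest non-zero eigenvalue) = 1.0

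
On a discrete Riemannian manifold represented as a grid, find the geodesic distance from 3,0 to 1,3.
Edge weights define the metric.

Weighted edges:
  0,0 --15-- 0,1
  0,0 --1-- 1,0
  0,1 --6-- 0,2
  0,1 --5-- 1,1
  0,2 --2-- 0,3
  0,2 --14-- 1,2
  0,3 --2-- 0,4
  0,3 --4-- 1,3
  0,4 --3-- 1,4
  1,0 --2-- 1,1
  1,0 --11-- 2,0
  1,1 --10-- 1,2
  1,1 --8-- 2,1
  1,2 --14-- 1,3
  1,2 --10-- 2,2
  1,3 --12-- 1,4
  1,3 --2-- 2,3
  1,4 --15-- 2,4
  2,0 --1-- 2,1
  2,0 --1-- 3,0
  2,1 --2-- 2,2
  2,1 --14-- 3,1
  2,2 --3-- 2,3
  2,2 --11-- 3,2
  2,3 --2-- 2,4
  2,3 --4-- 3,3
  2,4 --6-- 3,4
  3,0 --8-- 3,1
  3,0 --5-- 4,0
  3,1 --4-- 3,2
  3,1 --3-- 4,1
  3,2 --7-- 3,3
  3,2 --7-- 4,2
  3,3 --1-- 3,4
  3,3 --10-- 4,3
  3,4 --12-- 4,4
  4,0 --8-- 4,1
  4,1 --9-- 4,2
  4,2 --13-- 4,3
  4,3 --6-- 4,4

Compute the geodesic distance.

Shortest path: 3,0 → 2,0 → 2,1 → 2,2 → 2,3 → 1,3, total weight = 9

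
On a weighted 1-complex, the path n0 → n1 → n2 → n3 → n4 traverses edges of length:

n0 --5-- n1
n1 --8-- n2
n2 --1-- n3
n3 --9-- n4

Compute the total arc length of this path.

Arc length = 5 + 8 + 1 + 9 = 23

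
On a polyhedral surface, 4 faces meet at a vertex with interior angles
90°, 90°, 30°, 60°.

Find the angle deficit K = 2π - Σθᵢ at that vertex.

Sum of angles = 270°. K = 360° - 270° = 90°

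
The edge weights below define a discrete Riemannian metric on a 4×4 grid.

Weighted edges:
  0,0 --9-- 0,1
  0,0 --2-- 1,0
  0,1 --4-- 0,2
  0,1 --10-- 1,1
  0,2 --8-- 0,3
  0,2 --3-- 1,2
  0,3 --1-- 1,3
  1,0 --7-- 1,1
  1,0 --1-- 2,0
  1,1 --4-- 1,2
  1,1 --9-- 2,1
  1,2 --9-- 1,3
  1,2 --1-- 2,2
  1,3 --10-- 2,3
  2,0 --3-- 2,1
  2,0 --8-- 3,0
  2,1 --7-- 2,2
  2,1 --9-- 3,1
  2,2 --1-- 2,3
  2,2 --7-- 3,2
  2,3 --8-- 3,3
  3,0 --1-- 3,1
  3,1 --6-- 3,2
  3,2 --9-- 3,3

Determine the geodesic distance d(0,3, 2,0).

Shortest path: 0,3 → 1,3 → 1,2 → 2,2 → 2,1 → 2,0, total weight = 21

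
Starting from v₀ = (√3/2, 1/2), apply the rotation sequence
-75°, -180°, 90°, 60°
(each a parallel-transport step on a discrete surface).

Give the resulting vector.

Total rotation: (-75°) + (-180°) + 90° + 60° = -105°. Final vector: (0.2588, -0.9659)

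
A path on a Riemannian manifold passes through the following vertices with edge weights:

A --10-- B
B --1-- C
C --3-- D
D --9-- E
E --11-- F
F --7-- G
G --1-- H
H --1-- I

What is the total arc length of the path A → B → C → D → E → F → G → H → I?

Arc length = 10 + 1 + 3 + 9 + 11 + 7 + 1 + 1 = 43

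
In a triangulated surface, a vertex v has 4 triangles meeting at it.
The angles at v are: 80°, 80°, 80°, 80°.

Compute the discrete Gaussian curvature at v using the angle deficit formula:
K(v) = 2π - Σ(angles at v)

Sum of angles = 320°. K = 360° - 320° = 40° = 2π/9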